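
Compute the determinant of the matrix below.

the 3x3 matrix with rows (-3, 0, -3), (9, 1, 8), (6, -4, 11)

det(A) = -3

Forward elimination:
R2 <- R2 - (-3)*R1:  [  0   1  -1 ]
R3 <- R3 - (-2)*R1:  [  0  -4   5 ]
R3 <- R3 - (-4)*R2:  [ 0  0  1 ]
Upper-triangular form:
[ -3  0  -3 ]
[  0  1  -1 ]
[  0  0   1 ]
det(A) = (-1)^0 * (-3) * (1) * (1) = -3  (0 row swaps -> sign +1)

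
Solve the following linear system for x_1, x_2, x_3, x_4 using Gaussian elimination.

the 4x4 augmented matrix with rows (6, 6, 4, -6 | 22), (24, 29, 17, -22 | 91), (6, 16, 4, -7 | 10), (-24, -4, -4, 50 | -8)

(4, -1, 4, 2)

Forward elimination on [A|b]:
R2 <- R2 - (4)*R1:  [ 0  5  1  2  3 ]
R3 <- R3 - (1)*R1:  [   0   10    0   -1  -12 ]
R4 <- R4 - (-4)*R1:  [  0  20  12  26  80 ]
R3 <- R3 - (2)*R2:  [   0    0   -2   -5  -18 ]
R4 <- R4 - (4)*R2:  [  0   0   8  18  68 ]
R4 <- R4 - (-4)*R3:  [  0   0   0  -2  -4 ]
Row echelon form:
[ 6  6   4  -6  |   22 ]
[ 0  5   1   2  |    3 ]
[ 0  0  -2  -5  |  -18 ]
[ 0  0   0  -2  |   -4 ]
Back-substitution:
x_4 = (-4) / -2 = 2
x_3 = (-18 - (-5)*(2)) / -2 = 4
x_2 = (3 - (1)*(4) - (2)*(2)) / 5 = -1
x_1 = (22 - (6)*(-1) - (4)*(4) - (-6)*(2)) / 6 = 4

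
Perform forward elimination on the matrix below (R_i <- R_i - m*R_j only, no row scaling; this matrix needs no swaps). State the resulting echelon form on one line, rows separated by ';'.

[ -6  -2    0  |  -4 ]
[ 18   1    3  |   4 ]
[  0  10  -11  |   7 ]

REF = [-6 -2 0 -4; 0 -5 3 -8; 0 0 -5 -9]

Forward elimination:
R2 <- R2 - (-3)*R1:  [  0  -5   3  -8 ]
R3 <- R3 - (-2)*R2:  [  0   0  -5  -9 ]
Row echelon form:
[ -6  -2   0  |  -4 ]
[  0  -5   3  |  -8 ]
[  0   0  -5  |  -9 ]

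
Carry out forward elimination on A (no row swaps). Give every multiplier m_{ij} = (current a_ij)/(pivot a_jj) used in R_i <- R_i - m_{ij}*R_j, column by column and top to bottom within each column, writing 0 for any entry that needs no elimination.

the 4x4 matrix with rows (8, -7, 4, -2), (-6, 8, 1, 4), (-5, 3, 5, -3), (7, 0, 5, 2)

Forward elimination:
R2 <- R2 - (-3/4)*R1:  [    0  11/4     4   5/2 ]
R3 <- R3 - (-5/8)*R1:  [     0  -11/8   15/2  -17/4 ]
R4 <- R4 - (7/8)*R1:  [    0  49/8   3/2  15/4 ]
R3 <- R3 - (-1/2)*R2:  [    0     0  19/2    -3 ]
R4 <- R4 - (49/22)*R2:  [       0        0  -163/22   -20/11 ]
R4 <- R4 - (-163/209)*R3:  [      0       0       0  -79/19 ]
Multipliers (in order of application): m_{21} = -3/4, m_{31} = -5/8, m_{41} = 7/8, m_{32} = -1/2, m_{42} = 49/22, m_{43} = -163/209

multipliers: -3/4, -5/8, 7/8, -1/2, 49/22, -163/209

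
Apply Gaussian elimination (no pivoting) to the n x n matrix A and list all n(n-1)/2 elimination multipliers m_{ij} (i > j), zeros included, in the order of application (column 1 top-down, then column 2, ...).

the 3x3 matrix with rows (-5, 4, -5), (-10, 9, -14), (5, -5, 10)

Forward elimination:
R2 <- R2 - (2)*R1:  [  0   1  -4 ]
R3 <- R3 - (-1)*R1:  [  0  -1   5 ]
R3 <- R3 - (-1)*R2:  [ 0  0  1 ]
Multipliers (in order of application): m_{21} = 2, m_{31} = -1, m_{32} = -1

multipliers: 2, -1, -1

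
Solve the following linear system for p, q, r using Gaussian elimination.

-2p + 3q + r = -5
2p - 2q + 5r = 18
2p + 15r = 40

(5, 1, 2)

Forward elimination on [A|b]:
R2 <- R2 - (-1)*R1:  [  0   1   6  13 ]
R3 <- R3 - (-1)*R1:  [  0   3  16  35 ]
R3 <- R3 - (3)*R2:  [  0   0  -2  -4 ]
Row echelon form:
[ -2  3   1  |  -5 ]
[  0  1   6  |  13 ]
[  0  0  -2  |  -4 ]
Back-substitution:
r = (-4) / -2 = 2
q = (13 - (6)*(2)) / 1 = 1
p = (-5 - (3)*(1) - (1)*(2)) / -2 = 5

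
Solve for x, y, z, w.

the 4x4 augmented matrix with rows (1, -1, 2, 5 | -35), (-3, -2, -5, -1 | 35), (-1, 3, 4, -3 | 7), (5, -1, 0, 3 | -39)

(-5, 2, -4, -4)

Forward elimination on [A|b]:
R2 <- R2 - (-3)*R1:  [   0   -5    1   14  -70 ]
R3 <- R3 - (-1)*R1:  [   0    2    6    2  -28 ]
R4 <- R4 - (5)*R1:  [   0    4  -10  -22  136 ]
R3 <- R3 - (-2/5)*R2:  [    0     0  32/5  38/5   -56 ]
R4 <- R4 - (-4/5)*R2:  [     0      0  -46/5  -54/5     80 ]
R4 <- R4 - (-23/16)*R3:  [    0     0     0   1/8  -1/2 ]
Row echelon form:
[ 1  -1     2     5  |   -35 ]
[ 0  -5     1    14  |   -70 ]
[ 0   0  32/5  38/5  |   -56 ]
[ 0   0     0   1/8  |  -1/2 ]
Back-substitution:
w = (-1/2) / (1/8) = -4
z = (-56 - (38/5)*(-4)) / (32/5) = -4
y = (-70 - (1)*(-4) - (14)*(-4)) / -5 = 2
x = (-35 - (-1)*(2) - (2)*(-4) - (5)*(-4)) / 1 = -5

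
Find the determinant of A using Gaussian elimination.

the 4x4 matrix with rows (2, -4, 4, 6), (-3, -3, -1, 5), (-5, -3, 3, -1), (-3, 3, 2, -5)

det(A) = -640

Forward elimination:
R2 <- R2 - (-3/2)*R1:  [  0  -9   5  14 ]
R3 <- R3 - (-5/2)*R1:  [   0  -13   13   14 ]
R4 <- R4 - (-3/2)*R1:  [  0  -3   8   4 ]
R3 <- R3 - (13/9)*R2:  [     0      0   52/9  -56/9 ]
R4 <- R4 - (1/3)*R2:  [    0     0  19/3  -2/3 ]
R4 <- R4 - (57/52)*R3:  [     0      0      0  80/13 ]
Upper-triangular form:
[ 2  -4     4      6 ]
[ 0  -9     5     14 ]
[ 0   0  52/9  -56/9 ]
[ 0   0     0  80/13 ]
det(A) = (-1)^0 * (2) * (-9) * (52/9) * (80/13) = -640  (0 row swaps -> sign +1)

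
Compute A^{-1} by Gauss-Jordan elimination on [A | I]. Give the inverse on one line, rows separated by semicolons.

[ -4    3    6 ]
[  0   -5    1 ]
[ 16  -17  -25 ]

inverse = [-71/20 27/40 -33/40; -2/5 -1/10 -1/10; -2 1/2 -1/2]

Gauss-Jordan on [A | I]:
R1 <- (1/-4)*R1:  [    1  -3/4  -3/2  |  -1/4     0     0 ]
R3 <- R3 - (16)*R1:  [  0  -5  -1  |   4   0   1 ]
R2 <- (1/-5)*R2:  [    0     1  -1/5  |     0  -1/5     0 ]
R1 <- R1 - (-3/4)*R2:  [      1       0  -33/20  |    -1/4   -3/20       0 ]
R3 <- R3 - (-5)*R2:  [  0   0  -2  |   4  -1   1 ]
R3 <- (1/-2)*R3:  [    0     0     1  |    -2   1/2  -1/2 ]
R1 <- R1 - (-33/20)*R3:  [      1       0       0  |  -71/20   27/40  -33/40 ]
R2 <- R2 - (-1/5)*R3:  [     0      1      0  |   -2/5  -1/10  -1/10 ]
Right block of [I | A^{-1}] is the inverse:
[ -71/20  27/40  -33/40 ]
[   -2/5  -1/10   -1/10 ]
[     -2    1/2    -1/2 ]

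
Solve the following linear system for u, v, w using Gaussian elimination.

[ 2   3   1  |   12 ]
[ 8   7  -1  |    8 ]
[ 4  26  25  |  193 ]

(-3, 5, 3)

Forward elimination on [A|b]:
R2 <- R2 - (4)*R1:  [   0   -5   -5  -40 ]
R3 <- R3 - (2)*R1:  [   0   20   23  169 ]
R3 <- R3 - (-4)*R2:  [ 0  0  3  9 ]
Row echelon form:
[ 2   3   1  |   12 ]
[ 0  -5  -5  |  -40 ]
[ 0   0   3  |    9 ]
Back-substitution:
w = (9) / 3 = 3
v = (-40 - (-5)*(3)) / -5 = 5
u = (12 - (3)*(5) - (1)*(3)) / 2 = -3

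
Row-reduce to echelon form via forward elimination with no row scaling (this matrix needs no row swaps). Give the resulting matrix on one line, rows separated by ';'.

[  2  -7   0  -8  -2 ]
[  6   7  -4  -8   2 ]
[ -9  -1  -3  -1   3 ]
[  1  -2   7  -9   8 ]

REF = [2 -7 0 -8 -2; 0 28 -4 16 8; 0 0 -107/14 -129/7 23/7; 0 0 0 -2488/107 1249/107]

Forward elimination:
R2 <- R2 - (3)*R1:  [  0  28  -4  16   8 ]
R3 <- R3 - (-9/2)*R1:  [     0  -65/2     -3    -37     -6 ]
R4 <- R4 - (1/2)*R1:  [   0  3/2    7   -5    9 ]
R3 <- R3 - (-65/56)*R2:  [       0        0  -107/14   -129/7     23/7 ]
R4 <- R4 - (3/56)*R2:  [      0       0  101/14   -41/7    60/7 ]
R4 <- R4 - (-101/107)*R3:  [         0          0          0  -2488/107   1249/107 ]
Row echelon form:
[ 2  -7        0         -8        -2 ]
[ 0  28       -4         16         8 ]
[ 0   0  -107/14     -129/7      23/7 ]
[ 0   0        0  -2488/107  1249/107 ]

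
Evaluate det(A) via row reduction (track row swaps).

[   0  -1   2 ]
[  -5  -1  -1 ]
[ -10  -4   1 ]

Forward elimination:
R1 <-> R2   (pivot in column 1 was zero)
[  -5  -1  -1 ]
[   0  -1   2 ]
[ -10  -4   1 ]
R3 <- R3 - (2)*R1:  [  0  -2   3 ]
R3 <- R3 - (2)*R2:  [  0   0  -1 ]
Upper-triangular form:
[ -5  -1  -1 ]
[  0  -1   2 ]
[  0   0  -1 ]
det(A) = (-1)^1 * (-5) * (-1) * (-1) = 5  (1 row swap -> sign -1)

det(A) = 5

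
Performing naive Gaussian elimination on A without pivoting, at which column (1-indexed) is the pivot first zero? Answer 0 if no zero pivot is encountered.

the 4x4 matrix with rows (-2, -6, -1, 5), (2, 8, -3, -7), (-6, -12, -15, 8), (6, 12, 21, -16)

Naive forward elimination:
R2 <- R2 - (-1)*R1:  [  0   2  -4  -2 ]
R3 <- R3 - (3)*R1:  [   0    6  -12   -7 ]
R4 <- R4 - (-3)*R1:  [  0  -6  18  -1 ]
R3 <- R3 - (3)*R2:  [  0   0   0  -1 ]
R4 <- R4 - (-3)*R2:  [  0   0   6  -7 ]
Matrix at this point:
[ -2  -6  -1   5 ]
[  0   2  -4  -2 ]
[  0   0   0  -1 ]
[  0   0   6  -7 ]
Pivot entry (3,3) is zero but row 4 has 6 in column 3 -> naive elimination stops; a row interchange (e.g. R3 <-> R4) would be required here.

first zero-pivot column = 3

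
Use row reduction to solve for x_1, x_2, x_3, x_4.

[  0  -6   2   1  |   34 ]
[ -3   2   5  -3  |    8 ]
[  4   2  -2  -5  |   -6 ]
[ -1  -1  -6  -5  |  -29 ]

Forward elimination on [A|b]:
R1 <-> R2   (pivot in column 1 was zero)
[ -3   2   5  -3    8 ]
[  0  -6   2   1   34 ]
[  4   2  -2  -5   -6 ]
[ -1  -1  -6  -5  -29 ]
R3 <- R3 - (-4/3)*R1:  [    0  14/3  14/3    -9  14/3 ]
R4 <- R4 - (1/3)*R1:  [     0   -5/3  -23/3     -4  -95/3 ]
R3 <- R3 - (-7/9)*R2:  [     0      0   56/9  -74/9  280/9 ]
R4 <- R4 - (5/18)*R2:  [      0       0   -74/9  -77/18  -370/9 ]
R4 <- R4 - (-37/28)*R3:  [      0       0       0  -106/7       0 ]
Row echelon form:
[ -3   2     5      -3  |      8 ]
[  0  -6     2       1  |     34 ]
[  0   0  56/9   -74/9  |  280/9 ]
[  0   0     0  -106/7  |      0 ]
Back-substitution:
x_4 = (0) / (-106/7) = 0
x_3 = (280/9 - (-74/9)*(0)) / (56/9) = 5
x_2 = (34 - (2)*(5) - (1)*(0)) / -6 = -4
x_1 = (8 - (2)*(-4) - (5)*(5) - (-3)*(0)) / -3 = 3

(3, -4, 5, 0)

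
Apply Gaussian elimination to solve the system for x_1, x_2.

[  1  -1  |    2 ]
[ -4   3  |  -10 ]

Forward elimination on [A|b]:
R2 <- R2 - (-4)*R1:  [  0  -1  -2 ]
Row echelon form:
[ 1  -1  |   2 ]
[ 0  -1  |  -2 ]
Back-substitution:
x_2 = (-2) / -1 = 2
x_1 = (2 - (-1)*(2)) / 1 = 4

(4, 2)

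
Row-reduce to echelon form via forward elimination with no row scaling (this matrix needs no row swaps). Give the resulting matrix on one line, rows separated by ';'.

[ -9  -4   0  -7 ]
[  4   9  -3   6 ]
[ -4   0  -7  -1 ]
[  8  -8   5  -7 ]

Forward elimination:
R2 <- R2 - (-4/9)*R1:  [    0  65/9    -3  26/9 ]
R3 <- R3 - (4/9)*R1:  [    0  16/9    -7  19/9 ]
R4 <- R4 - (-8/9)*R1:  [      0  -104/9       5  -119/9 ]
R3 <- R3 - (16/65)*R2:  [       0        0  -407/65      7/5 ]
R4 <- R4 - (-8/5)*R2:  [     0      0    1/5  -43/5 ]
R4 <- R4 - (-13/407)*R3:  [         0          0          0  -3482/407 ]
Row echelon form:
[ -9    -4        0         -7 ]
[  0  65/9       -3       26/9 ]
[  0     0  -407/65        7/5 ]
[  0     0        0  -3482/407 ]

REF = [-9 -4 0 -7; 0 65/9 -3 26/9; 0 0 -407/65 7/5; 0 0 0 -3482/407]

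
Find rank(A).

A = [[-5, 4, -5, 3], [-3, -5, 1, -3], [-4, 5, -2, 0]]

rank(A) = 3

Row reduction:
R2 <- R2 - (3/5)*R1:  [     0  -37/5      4  -24/5 ]
R3 <- R3 - (4/5)*R1:  [     0    9/5      2  -12/5 ]
R3 <- R3 - (-9/37)*R2:  [       0        0   110/37  -132/37 ]
Row echelon form:
[ -5      4      -5        3 ]
[  0  -37/5       4    -24/5 ]
[  0      0  110/37  -132/37 ]
Nonzero rows / pivot columns: 3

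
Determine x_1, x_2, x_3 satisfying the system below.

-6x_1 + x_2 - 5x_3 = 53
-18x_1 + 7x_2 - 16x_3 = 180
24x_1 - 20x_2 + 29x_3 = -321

Forward elimination on [A|b]:
R2 <- R2 - (3)*R1:  [  0   4  -1  21 ]
R3 <- R3 - (-4)*R1:  [    0   -16     9  -109 ]
R3 <- R3 - (-4)*R2:  [   0    0    5  -25 ]
Row echelon form:
[ -6  1  -5  |   53 ]
[  0  4  -1  |   21 ]
[  0  0   5  |  -25 ]
Back-substitution:
x_3 = (-25) / 5 = -5
x_2 = (21 - (-1)*(-5)) / 4 = 4
x_1 = (53 - (1)*(4) - (-5)*(-5)) / -6 = -4

(-4, 4, -5)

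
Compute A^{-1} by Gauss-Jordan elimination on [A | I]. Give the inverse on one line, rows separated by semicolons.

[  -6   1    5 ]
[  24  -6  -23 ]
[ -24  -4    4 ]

Gauss-Jordan on [A | I]:
R1 <- (1/-6)*R1:  [    1  -1/6  -5/6  |  -1/6     0     0 ]
R2 <- R2 - (24)*R1:  [  0  -2  -3  |   4   1   0 ]
R3 <- R3 - (-24)*R1:  [   0   -8  -16  |   -4    0    1 ]
R2 <- (1/-2)*R2:  [    0     1   3/2  |    -2  -1/2     0 ]
R1 <- R1 - (-1/6)*R2:  [     1      0  -7/12  |   -1/2  -1/12      0 ]
R3 <- R3 - (-8)*R2:  [   0    0   -4  |  -20   -4    1 ]
R3 <- (1/-4)*R3:  [    0     0     1  |     5     1  -1/4 ]
R1 <- R1 - (-7/12)*R3:  [     1      0      0  |  29/12    1/2  -7/48 ]
R2 <- R2 - (3/2)*R3:  [     0      1      0  |  -19/2     -2    3/8 ]
Right block of [I | A^{-1}] is the inverse:
[ 29/12  1/2  -7/48 ]
[ -19/2   -2    3/8 ]
[     5    1   -1/4 ]

inverse = [29/12 1/2 -7/48; -19/2 -2 3/8; 5 1 -1/4]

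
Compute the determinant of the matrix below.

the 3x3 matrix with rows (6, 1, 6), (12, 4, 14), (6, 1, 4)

det(A) = -24

Forward elimination:
R2 <- R2 - (2)*R1:  [ 0  2  2 ]
R3 <- R3 - (1)*R1:  [  0   0  -2 ]
Upper-triangular form:
[ 6  1   6 ]
[ 0  2   2 ]
[ 0  0  -2 ]
det(A) = (-1)^0 * (6) * (2) * (-2) = -24  (0 row swaps -> sign +1)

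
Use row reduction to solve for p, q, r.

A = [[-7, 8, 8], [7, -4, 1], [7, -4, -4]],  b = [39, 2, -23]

Forward elimination on [A|b]:
R2 <- R2 - (-1)*R1:  [  0   4   9  41 ]
R3 <- R3 - (-1)*R1:  [  0   4   4  16 ]
R3 <- R3 - (1)*R2:  [   0    0   -5  -25 ]
Row echelon form:
[ -7  8   8  |   39 ]
[  0  4   9  |   41 ]
[  0  0  -5  |  -25 ]
Back-substitution:
r = (-25) / -5 = 5
q = (41 - (9)*(5)) / 4 = -1
p = (39 - (8)*(-1) - (8)*(5)) / -7 = -1

(-1, -1, 5)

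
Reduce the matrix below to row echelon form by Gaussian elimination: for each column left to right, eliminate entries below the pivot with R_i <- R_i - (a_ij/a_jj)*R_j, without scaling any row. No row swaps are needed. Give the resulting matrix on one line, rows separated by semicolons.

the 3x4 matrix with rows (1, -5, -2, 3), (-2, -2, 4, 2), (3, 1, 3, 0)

Forward elimination:
R2 <- R2 - (-2)*R1:  [   0  -12    0    8 ]
R3 <- R3 - (3)*R1:  [  0  16   9  -9 ]
R3 <- R3 - (-4/3)*R2:  [   0    0    9  5/3 ]
Row echelon form:
[ 1   -5  -2    3 ]
[ 0  -12   0    8 ]
[ 0    0   9  5/3 ]

REF = [1 -5 -2 3; 0 -12 0 8; 0 0 9 5/3]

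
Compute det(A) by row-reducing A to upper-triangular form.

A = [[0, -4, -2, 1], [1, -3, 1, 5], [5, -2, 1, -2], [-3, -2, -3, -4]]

det(A) = 176

Forward elimination:
R1 <-> R2   (pivot in column 1 was zero)
[  1  -3   1   5 ]
[  0  -4  -2   1 ]
[  5  -2   1  -2 ]
[ -3  -2  -3  -4 ]
R3 <- R3 - (5)*R1:  [   0   13   -4  -27 ]
R4 <- R4 - (-3)*R1:  [   0  -11    0   11 ]
R3 <- R3 - (-13/4)*R2:  [     0      0  -21/2  -95/4 ]
R4 <- R4 - (11/4)*R2:  [    0     0  11/2  33/4 ]
R4 <- R4 - (-11/21)*R3:  [      0       0       0  -88/21 ]
Upper-triangular form:
[ 1  -3      1       5 ]
[ 0  -4     -2       1 ]
[ 0   0  -21/2   -95/4 ]
[ 0   0      0  -88/21 ]
det(A) = (-1)^1 * (1) * (-4) * (-21/2) * (-88/21) = 176  (1 row swap -> sign -1)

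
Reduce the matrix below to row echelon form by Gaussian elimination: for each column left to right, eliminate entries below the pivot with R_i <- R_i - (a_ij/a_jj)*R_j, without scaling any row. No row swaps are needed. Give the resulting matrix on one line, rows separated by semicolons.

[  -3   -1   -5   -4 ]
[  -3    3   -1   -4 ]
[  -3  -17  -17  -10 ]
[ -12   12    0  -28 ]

REF = [-3 -1 -5 -4; 0 4 4 0; 0 0 4 -6; 0 0 0 -6]

Forward elimination:
R2 <- R2 - (1)*R1:  [ 0  4  4  0 ]
R3 <- R3 - (1)*R1:  [   0  -16  -12   -6 ]
R4 <- R4 - (4)*R1:  [   0   16   20  -12 ]
R3 <- R3 - (-4)*R2:  [  0   0   4  -6 ]
R4 <- R4 - (4)*R2:  [   0    0    4  -12 ]
R4 <- R4 - (1)*R3:  [  0   0   0  -6 ]
Row echelon form:
[ -3  -1  -5  -4 ]
[  0   4   4   0 ]
[  0   0   4  -6 ]
[  0   0   0  -6 ]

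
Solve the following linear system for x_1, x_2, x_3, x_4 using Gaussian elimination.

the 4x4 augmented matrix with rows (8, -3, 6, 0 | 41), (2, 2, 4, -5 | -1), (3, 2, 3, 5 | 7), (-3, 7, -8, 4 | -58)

(1, -5, 3, 1)

Forward elimination on [A|b]:
R2 <- R2 - (1/4)*R1:  [     0   11/4    5/2     -5  -45/4 ]
R3 <- R3 - (3/8)*R1:  [     0   25/8    3/4      5  -67/8 ]
R4 <- R4 - (-3/8)*R1:  [      0    47/8   -23/4       4  -341/8 ]
R3 <- R3 - (25/22)*R2:  [      0       0  -23/11  235/22   97/22 ]
R4 <- R4 - (47/22)*R2:  [       0        0  -122/11   323/22  -409/22 ]
R4 <- R4 - (122/23)*R3:  [        0         0         0  -1931/46  -1931/46 ]
Row echelon form:
[ 8    -3       6         0  |        41 ]
[ 0  11/4     5/2        -5  |     -45/4 ]
[ 0     0  -23/11    235/22  |     97/22 ]
[ 0     0       0  -1931/46  |  -1931/46 ]
Back-substitution:
x_4 = (-1931/46) / (-1931/46) = 1
x_3 = (97/22 - (235/22)*(1)) / (-23/11) = 3
x_2 = (-45/4 - (5/2)*(3) - (-5)*(1)) / (11/4) = -5
x_1 = (41 - (-3)*(-5) - (6)*(3)) / 8 = 1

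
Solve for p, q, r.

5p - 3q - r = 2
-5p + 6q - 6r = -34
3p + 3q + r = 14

Forward elimination on [A|b]:
R2 <- R2 - (-1)*R1:  [   0    3   -7  -32 ]
R3 <- R3 - (3/5)*R1:  [    0  24/5   8/5  64/5 ]
R3 <- R3 - (8/5)*R2:  [    0     0  64/5    64 ]
Row echelon form:
[ 5  -3    -1  |    2 ]
[ 0   3    -7  |  -32 ]
[ 0   0  64/5  |   64 ]
Back-substitution:
r = (64) / (64/5) = 5
q = (-32 - (-7)*(5)) / 3 = 1
p = (2 - (-3)*(1) - (-1)*(5)) / 5 = 2

(2, 1, 5)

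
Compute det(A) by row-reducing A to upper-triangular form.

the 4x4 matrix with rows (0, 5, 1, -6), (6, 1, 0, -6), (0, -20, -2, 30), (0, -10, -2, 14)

Forward elimination:
R1 <-> R2   (pivot in column 1 was zero)
[ 6    1   0  -6 ]
[ 0    5   1  -6 ]
[ 0  -20  -2  30 ]
[ 0  -10  -2  14 ]
R3 <- R3 - (-4)*R2:  [ 0  0  2  6 ]
R4 <- R4 - (-2)*R2:  [ 0  0  0  2 ]
Upper-triangular form:
[ 6  1  0  -6 ]
[ 0  5  1  -6 ]
[ 0  0  2   6 ]
[ 0  0  0   2 ]
det(A) = (-1)^1 * (6) * (5) * (2) * (2) = -120  (1 row swap -> sign -1)

det(A) = -120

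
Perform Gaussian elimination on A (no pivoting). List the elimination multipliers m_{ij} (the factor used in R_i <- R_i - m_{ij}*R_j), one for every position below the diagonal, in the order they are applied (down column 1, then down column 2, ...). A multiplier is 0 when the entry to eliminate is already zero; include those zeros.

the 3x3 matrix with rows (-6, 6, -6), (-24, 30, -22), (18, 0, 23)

multipliers: 4, -3, 3

Forward elimination:
R2 <- R2 - (4)*R1:  [ 0  6  2 ]
R3 <- R3 - (-3)*R1:  [  0  18   5 ]
R3 <- R3 - (3)*R2:  [  0   0  -1 ]
Multipliers (in order of application): m_{21} = 4, m_{31} = -3, m_{32} = 3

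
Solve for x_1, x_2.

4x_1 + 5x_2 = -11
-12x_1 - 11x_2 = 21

(1, -3)

Forward elimination on [A|b]:
R2 <- R2 - (-3)*R1:  [   0    4  -12 ]
Row echelon form:
[ 4  5  |  -11 ]
[ 0  4  |  -12 ]
Back-substitution:
x_2 = (-12) / 4 = -3
x_1 = (-11 - (5)*(-3)) / 4 = 1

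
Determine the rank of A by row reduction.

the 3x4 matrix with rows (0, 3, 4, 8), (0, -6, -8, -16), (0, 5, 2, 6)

rank(A) = 2

Row reduction:
R2 <- R2 - (-2)*R1:  [ 0  0  0  0 ]
R3 <- R3 - (5/3)*R1:  [     0      0  -14/3  -22/3 ]
R2 <-> R3   (pivot in column 3 was zero)
[ 0  3      4      8 ]
[ 0  0  -14/3  -22/3 ]
[ 0  0      0      0 ]
Row echelon form:
[ 0  3      4      8 ]
[ 0  0  -14/3  -22/3 ]
[ 0  0      0      0 ]
Nonzero rows / pivot columns: 2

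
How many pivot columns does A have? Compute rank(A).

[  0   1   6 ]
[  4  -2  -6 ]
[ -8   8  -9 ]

rank(A) = 3

Row reduction:
R1 <-> R2   (pivot in column 1 was zero)
[  4  -2  -6 ]
[  0   1   6 ]
[ -8   8  -9 ]
R3 <- R3 - (-2)*R1:  [   0    4  -21 ]
R3 <- R3 - (4)*R2:  [   0    0  -45 ]
Row echelon form:
[ 4  -2   -6 ]
[ 0   1    6 ]
[ 0   0  -45 ]
Nonzero rows / pivot columns: 3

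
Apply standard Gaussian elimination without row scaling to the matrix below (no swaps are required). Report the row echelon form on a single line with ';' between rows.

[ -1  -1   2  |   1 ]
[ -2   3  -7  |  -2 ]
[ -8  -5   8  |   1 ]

REF = [-1 -1 2 1; 0 5 -11 -4; 0 0 -7/5 -23/5]

Forward elimination:
R2 <- R2 - (2)*R1:  [   0    5  -11   -4 ]
R3 <- R3 - (8)*R1:  [  0   3  -8  -7 ]
R3 <- R3 - (3/5)*R2:  [     0      0   -7/5  -23/5 ]
Row echelon form:
[ -1  -1     2  |      1 ]
[  0   5   -11  |     -4 ]
[  0   0  -7/5  |  -23/5 ]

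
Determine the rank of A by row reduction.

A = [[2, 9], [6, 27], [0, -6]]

Row reduction:
R2 <- R2 - (3)*R1:  [ 0  0 ]
R2 <-> R3   (pivot in column 2 was zero)
[ 2   9 ]
[ 0  -6 ]
[ 0   0 ]
Row echelon form:
[ 2   9 ]
[ 0  -6 ]
[ 0   0 ]
Nonzero rows / pivot columns: 2

rank(A) = 2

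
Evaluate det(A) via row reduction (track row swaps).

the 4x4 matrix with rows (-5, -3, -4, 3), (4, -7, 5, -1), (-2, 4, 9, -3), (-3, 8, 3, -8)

Forward elimination:
R2 <- R2 - (-4/5)*R1:  [     0  -47/5    9/5    7/5 ]
R3 <- R3 - (2/5)*R1:  [     0   26/5   53/5  -21/5 ]
R4 <- R4 - (3/5)*R1:  [     0   49/5   27/5  -49/5 ]
R3 <- R3 - (-26/47)*R2:  [       0        0   545/47  -161/47 ]
R4 <- R4 - (-49/47)*R2:  [       0        0   342/47  -392/47 ]
R4 <- R4 - (342/545)*R3:  [         0          0          0  -3374/545 ]
Upper-triangular form:
[ -5     -3      -4          3 ]
[  0  -47/5     9/5        7/5 ]
[  0      0  545/47    -161/47 ]
[  0      0       0  -3374/545 ]
det(A) = (-1)^0 * (-5) * (-47/5) * (545/47) * (-3374/545) = -3374  (0 row swaps -> sign +1)

det(A) = -3374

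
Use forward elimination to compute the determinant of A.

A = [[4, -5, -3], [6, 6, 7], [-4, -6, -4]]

Forward elimination:
R2 <- R2 - (3/2)*R1:  [    0  27/2  23/2 ]
R3 <- R3 - (-1)*R1:  [   0  -11   -7 ]
R3 <- R3 - (-22/27)*R2:  [     0      0  64/27 ]
Upper-triangular form:
[ 4    -5     -3 ]
[ 0  27/2   23/2 ]
[ 0     0  64/27 ]
det(A) = (-1)^0 * (4) * (27/2) * (64/27) = 128  (0 row swaps -> sign +1)

det(A) = 128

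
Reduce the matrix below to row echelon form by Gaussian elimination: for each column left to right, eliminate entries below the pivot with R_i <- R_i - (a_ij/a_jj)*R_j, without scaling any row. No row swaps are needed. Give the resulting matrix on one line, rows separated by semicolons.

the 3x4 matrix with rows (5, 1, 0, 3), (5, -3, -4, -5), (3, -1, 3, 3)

REF = [5 1 0 3; 0 -4 -4 -8; 0 0 23/5 22/5]

Forward elimination:
R2 <- R2 - (1)*R1:  [  0  -4  -4  -8 ]
R3 <- R3 - (3/5)*R1:  [    0  -8/5     3   6/5 ]
R3 <- R3 - (2/5)*R2:  [    0     0  23/5  22/5 ]
Row echelon form:
[ 5   1     0     3 ]
[ 0  -4    -4    -8 ]
[ 0   0  23/5  22/5 ]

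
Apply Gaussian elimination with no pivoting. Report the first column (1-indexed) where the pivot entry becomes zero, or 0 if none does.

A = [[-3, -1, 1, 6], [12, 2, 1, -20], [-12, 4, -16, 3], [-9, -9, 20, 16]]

first zero-pivot column = 3

Naive forward elimination:
R2 <- R2 - (-4)*R1:  [  0  -2   5   4 ]
R3 <- R3 - (4)*R1:  [   0    8  -20  -21 ]
R4 <- R4 - (3)*R1:  [  0  -6  17  -2 ]
R3 <- R3 - (-4)*R2:  [  0   0   0  -5 ]
R4 <- R4 - (3)*R2:  [   0    0    2  -14 ]
Matrix at this point:
[ -3  -1  1    6 ]
[  0  -2  5    4 ]
[  0   0  0   -5 ]
[  0   0  2  -14 ]
Pivot entry (3,3) is zero but row 4 has 2 in column 3 -> naive elimination stops; a row interchange (e.g. R3 <-> R4) would be required here.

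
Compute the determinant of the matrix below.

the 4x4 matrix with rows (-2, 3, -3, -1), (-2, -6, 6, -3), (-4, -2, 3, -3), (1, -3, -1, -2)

det(A) = 17

Forward elimination:
R2 <- R2 - (1)*R1:  [  0  -9   9  -2 ]
R3 <- R3 - (2)*R1:  [  0  -8   9  -1 ]
R4 <- R4 - (-1/2)*R1:  [    0  -3/2  -5/2  -5/2 ]
R3 <- R3 - (8/9)*R2:  [   0    0    1  7/9 ]
R4 <- R4 - (1/6)*R2:  [     0      0     -4  -13/6 ]
R4 <- R4 - (-4)*R3:  [     0      0      0  17/18 ]
Upper-triangular form:
[ -2   3  -3     -1 ]
[  0  -9   9     -2 ]
[  0   0   1    7/9 ]
[  0   0   0  17/18 ]
det(A) = (-1)^0 * (-2) * (-9) * (1) * (17/18) = 17  (0 row swaps -> sign +1)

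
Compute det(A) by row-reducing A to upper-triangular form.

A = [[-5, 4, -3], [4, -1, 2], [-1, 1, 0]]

Forward elimination:
R2 <- R2 - (-4/5)*R1:  [    0  11/5  -2/5 ]
R3 <- R3 - (1/5)*R1:  [   0  1/5  3/5 ]
R3 <- R3 - (1/11)*R2:  [    0     0  7/11 ]
Upper-triangular form:
[ -5     4    -3 ]
[  0  11/5  -2/5 ]
[  0     0  7/11 ]
det(A) = (-1)^0 * (-5) * (11/5) * (7/11) = -7  (0 row swaps -> sign +1)

det(A) = -7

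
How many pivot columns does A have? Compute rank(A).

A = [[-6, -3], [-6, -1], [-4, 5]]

rank(A) = 2

Row reduction:
R2 <- R2 - (1)*R1:  [ 0  2 ]
R3 <- R3 - (2/3)*R1:  [ 0  7 ]
R3 <- R3 - (7/2)*R2:  [ 0  0 ]
Row echelon form:
[ -6  -3 ]
[  0   2 ]
[  0   0 ]
Nonzero rows / pivot columns: 2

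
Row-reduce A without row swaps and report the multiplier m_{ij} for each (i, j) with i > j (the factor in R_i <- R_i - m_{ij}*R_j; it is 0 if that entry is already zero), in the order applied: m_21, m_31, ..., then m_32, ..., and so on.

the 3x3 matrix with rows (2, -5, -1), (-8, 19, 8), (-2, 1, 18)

multipliers: -4, -1, 4

Forward elimination:
R2 <- R2 - (-4)*R1:  [  0  -1   4 ]
R3 <- R3 - (-1)*R1:  [  0  -4  17 ]
R3 <- R3 - (4)*R2:  [ 0  0  1 ]
Multipliers (in order of application): m_{21} = -4, m_{31} = -1, m_{32} = 4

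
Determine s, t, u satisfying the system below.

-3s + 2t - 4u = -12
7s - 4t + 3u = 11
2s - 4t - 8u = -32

(2, 3, 3)

Forward elimination on [A|b]:
R2 <- R2 - (-7/3)*R1:  [     0    2/3  -19/3    -17 ]
R3 <- R3 - (-2/3)*R1:  [     0   -8/3  -32/3    -40 ]
R3 <- R3 - (-4)*R2:  [    0     0   -36  -108 ]
Row echelon form:
[ -3    2     -4  |   -12 ]
[  0  2/3  -19/3  |   -17 ]
[  0    0    -36  |  -108 ]
Back-substitution:
u = (-108) / -36 = 3
t = (-17 - (-19/3)*(3)) / (2/3) = 3
s = (-12 - (2)*(3) - (-4)*(3)) / -3 = 2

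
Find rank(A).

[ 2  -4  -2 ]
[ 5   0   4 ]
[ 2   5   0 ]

Row reduction:
R2 <- R2 - (5/2)*R1:  [  0  10   9 ]
R3 <- R3 - (1)*R1:  [ 0  9  2 ]
R3 <- R3 - (9/10)*R2:  [      0       0  -61/10 ]
Row echelon form:
[ 2  -4      -2 ]
[ 0  10       9 ]
[ 0   0  -61/10 ]
Nonzero rows / pivot columns: 3

rank(A) = 3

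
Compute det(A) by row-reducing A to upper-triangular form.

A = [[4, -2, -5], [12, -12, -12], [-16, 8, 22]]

Forward elimination:
R2 <- R2 - (3)*R1:  [  0  -6   3 ]
R3 <- R3 - (-4)*R1:  [ 0  0  2 ]
Upper-triangular form:
[ 4  -2  -5 ]
[ 0  -6   3 ]
[ 0   0   2 ]
det(A) = (-1)^0 * (4) * (-6) * (2) = -48  (0 row swaps -> sign +1)

det(A) = -48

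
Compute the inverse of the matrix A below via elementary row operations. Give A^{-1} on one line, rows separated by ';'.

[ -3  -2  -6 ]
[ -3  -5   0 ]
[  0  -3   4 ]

Gauss-Jordan on [A | I]:
R1 <- (1/-3)*R1:  [    1   2/3     2  |  -1/3     0     0 ]
R2 <- R2 - (-3)*R1:  [  0  -3   6  |  -1   1   0 ]
R2 <- (1/-3)*R2:  [    0     1    -2  |   1/3  -1/3     0 ]
R1 <- R1 - (2/3)*R2:  [    1     0  10/3  |  -5/9   2/9     0 ]
R3 <- R3 - (-3)*R2:  [  0   0  -2  |   1  -1   1 ]
R3 <- (1/-2)*R3:  [    0     0     1  |  -1/2   1/2  -1/2 ]
R1 <- R1 - (10/3)*R3:  [     1      0      0  |   10/9  -13/9    5/3 ]
R2 <- R2 - (-2)*R3:  [    0     1     0  |  -2/3   2/3    -1 ]
Right block of [I | A^{-1}] is the inverse:
[ 10/9  -13/9   5/3 ]
[ -2/3    2/3    -1 ]
[ -1/2    1/2  -1/2 ]

inverse = [10/9 -13/9 5/3; -2/3 2/3 -1; -1/2 1/2 -1/2]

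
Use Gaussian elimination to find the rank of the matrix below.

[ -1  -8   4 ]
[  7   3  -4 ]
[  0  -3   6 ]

rank(A) = 3

Row reduction:
R2 <- R2 - (-7)*R1:  [   0  -53   24 ]
R3 <- R3 - (3/53)*R2:  [      0       0  246/53 ]
Row echelon form:
[ -1   -8       4 ]
[  0  -53      24 ]
[  0    0  246/53 ]
Nonzero rows / pivot columns: 3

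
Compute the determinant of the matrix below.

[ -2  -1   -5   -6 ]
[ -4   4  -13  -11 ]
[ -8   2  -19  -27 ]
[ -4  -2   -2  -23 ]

det(A) = 144

Forward elimination:
R2 <- R2 - (2)*R1:  [  0   6  -3   1 ]
R3 <- R3 - (4)*R1:  [  0   6   1  -3 ]
R4 <- R4 - (2)*R1:  [   0    0    8  -11 ]
R3 <- R3 - (1)*R2:  [  0   0   4  -4 ]
R4 <- R4 - (2)*R3:  [  0   0   0  -3 ]
Upper-triangular form:
[ -2  -1  -5  -6 ]
[  0   6  -3   1 ]
[  0   0   4  -4 ]
[  0   0   0  -3 ]
det(A) = (-1)^0 * (-2) * (6) * (4) * (-3) = 144  (0 row swaps -> sign +1)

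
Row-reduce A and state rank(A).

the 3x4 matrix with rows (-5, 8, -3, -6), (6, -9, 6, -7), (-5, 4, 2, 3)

rank(A) = 3

Row reduction:
R2 <- R2 - (-6/5)*R1:  [     0    3/5   12/5  -71/5 ]
R3 <- R3 - (1)*R1:  [  0  -4   5   9 ]
R3 <- R3 - (-20/3)*R2:  [      0       0      21  -257/3 ]
Row echelon form:
[ -5    8    -3      -6 ]
[  0  3/5  12/5   -71/5 ]
[  0    0    21  -257/3 ]
Nonzero rows / pivot columns: 3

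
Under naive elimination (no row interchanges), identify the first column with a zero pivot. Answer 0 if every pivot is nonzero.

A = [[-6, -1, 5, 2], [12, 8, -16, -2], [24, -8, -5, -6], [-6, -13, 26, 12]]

first zero-pivot column = 0

Naive forward elimination:
R2 <- R2 - (-2)*R1:  [  0   6  -6   2 ]
R3 <- R3 - (-4)*R1:  [   0  -12   15    2 ]
R4 <- R4 - (1)*R1:  [   0  -12   21   10 ]
R3 <- R3 - (-2)*R2:  [ 0  0  3  6 ]
R4 <- R4 - (-2)*R2:  [  0   0   9  14 ]
R4 <- R4 - (3)*R3:  [  0   0   0  -4 ]
All pivots nonzero; naive elimination completes without hitting a zero pivot.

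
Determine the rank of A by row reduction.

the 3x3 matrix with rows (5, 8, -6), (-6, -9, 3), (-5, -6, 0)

rank(A) = 3

Row reduction:
R2 <- R2 - (-6/5)*R1:  [     0    3/5  -21/5 ]
R3 <- R3 - (-1)*R1:  [  0   2  -6 ]
R3 <- R3 - (10/3)*R2:  [ 0  0  8 ]
Row echelon form:
[ 5    8     -6 ]
[ 0  3/5  -21/5 ]
[ 0    0      8 ]
Nonzero rows / pivot columns: 3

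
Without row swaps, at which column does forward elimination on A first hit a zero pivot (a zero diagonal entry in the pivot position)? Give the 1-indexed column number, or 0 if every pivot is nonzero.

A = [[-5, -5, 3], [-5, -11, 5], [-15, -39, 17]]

first zero-pivot column = 3

Naive forward elimination:
R2 <- R2 - (1)*R1:  [  0  -6   2 ]
R3 <- R3 - (3)*R1:  [   0  -24    8 ]
R3 <- R3 - (4)*R2:  [ 0  0  0 ]
Matrix at this point:
[ -5  -5  3 ]
[  0  -6  2 ]
[  0   0  0 ]
Pivot entry (3,3) in the last row is zero and there are no rows below to swap with -> zero pivot in column 3 (A is singular).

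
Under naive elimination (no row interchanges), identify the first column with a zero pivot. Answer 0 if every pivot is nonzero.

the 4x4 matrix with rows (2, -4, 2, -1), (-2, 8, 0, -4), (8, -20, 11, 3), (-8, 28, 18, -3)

first zero-pivot column = 4

Naive forward elimination:
R2 <- R2 - (-1)*R1:  [  0   4   2  -5 ]
R3 <- R3 - (4)*R1:  [  0  -4   3   7 ]
R4 <- R4 - (-4)*R1:  [  0  12  26  -7 ]
R3 <- R3 - (-1)*R2:  [ 0  0  5  2 ]
R4 <- R4 - (3)*R2:  [  0   0  20   8 ]
R4 <- R4 - (4)*R3:  [ 0  0  0  0 ]
Matrix at this point:
[ 2  -4  2  -1 ]
[ 0   4  2  -5 ]
[ 0   0  5   2 ]
[ 0   0  0   0 ]
Pivot entry (4,4) in the last row is zero and there are no rows below to swap with -> zero pivot in column 4 (A is singular).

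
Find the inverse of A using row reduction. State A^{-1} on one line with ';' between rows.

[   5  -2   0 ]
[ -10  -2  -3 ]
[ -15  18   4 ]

Gauss-Jordan on [A | I]:
R1 <- (1/5)*R1:  [    1  -2/5     0  |   1/5     0     0 ]
R2 <- R2 - (-10)*R1:  [  0  -6  -3  |   2   1   0 ]
R3 <- R3 - (-15)*R1:  [  0  12   4  |   3   0   1 ]
R2 <- (1/-6)*R2:  [    0     1   1/2  |  -1/3  -1/6     0 ]
R1 <- R1 - (-2/5)*R2:  [     1      0    1/5  |   1/15  -1/15      0 ]
R3 <- R3 - (12)*R2:  [  0   0  -2  |   7   2   1 ]
R3 <- (1/-2)*R3:  [    0     0     1  |  -7/2    -1  -1/2 ]
R1 <- R1 - (1/5)*R3:  [     1      0      0  |  23/30   2/15   1/10 ]
R2 <- R2 - (1/2)*R3:  [     0      1      0  |  17/12    1/3    1/4 ]
Right block of [I | A^{-1}] is the inverse:
[ 23/30  2/15  1/10 ]
[ 17/12   1/3   1/4 ]
[  -7/2    -1  -1/2 ]

inverse = [23/30 2/15 1/10; 17/12 1/3 1/4; -7/2 -1 -1/2]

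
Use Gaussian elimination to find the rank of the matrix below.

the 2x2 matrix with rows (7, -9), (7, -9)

rank(A) = 1

Row reduction:
R2 <- R2 - (1)*R1:  [ 0  0 ]
Row echelon form:
[ 7  -9 ]
[ 0   0 ]
Nonzero rows / pivot columns: 1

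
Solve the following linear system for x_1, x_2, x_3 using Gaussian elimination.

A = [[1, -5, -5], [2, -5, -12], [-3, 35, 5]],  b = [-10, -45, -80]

Forward elimination on [A|b]:
R2 <- R2 - (2)*R1:  [   0    5   -2  -25 ]
R3 <- R3 - (-3)*R1:  [    0    20   -10  -110 ]
R3 <- R3 - (4)*R2:  [   0    0   -2  -10 ]
Row echelon form:
[ 1  -5  -5  |  -10 ]
[ 0   5  -2  |  -25 ]
[ 0   0  -2  |  -10 ]
Back-substitution:
x_3 = (-10) / -2 = 5
x_2 = (-25 - (-2)*(5)) / 5 = -3
x_1 = (-10 - (-5)*(-3) - (-5)*(5)) / 1 = 0

(0, -3, 5)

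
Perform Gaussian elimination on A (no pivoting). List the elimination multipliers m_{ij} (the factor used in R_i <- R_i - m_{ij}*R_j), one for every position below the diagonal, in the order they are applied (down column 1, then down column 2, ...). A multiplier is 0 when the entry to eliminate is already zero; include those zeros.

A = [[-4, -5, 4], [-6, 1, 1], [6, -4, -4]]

multipliers: 3/2, -3/2, -23/17

Forward elimination:
R2 <- R2 - (3/2)*R1:  [    0  17/2    -5 ]
R3 <- R3 - (-3/2)*R1:  [     0  -23/2      2 ]
R3 <- R3 - (-23/17)*R2:  [      0       0  -81/17 ]
Multipliers (in order of application): m_{21} = 3/2, m_{31} = -3/2, m_{32} = -23/17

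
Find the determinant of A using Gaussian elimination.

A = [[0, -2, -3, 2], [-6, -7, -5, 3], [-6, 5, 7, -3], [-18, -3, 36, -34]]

det(A) = -72

Forward elimination:
R1 <-> R2   (pivot in column 1 was zero)
[  -6  -7  -5    3 ]
[   0  -2  -3    2 ]
[  -6   5   7   -3 ]
[ -18  -3  36  -34 ]
R3 <- R3 - (1)*R1:  [  0  12  12  -6 ]
R4 <- R4 - (3)*R1:  [   0   18   51  -43 ]
R3 <- R3 - (-6)*R2:  [  0   0  -6   6 ]
R4 <- R4 - (-9)*R2:  [   0    0   24  -25 ]
R4 <- R4 - (-4)*R3:  [  0   0   0  -1 ]
Upper-triangular form:
[ -6  -7  -5   3 ]
[  0  -2  -3   2 ]
[  0   0  -6   6 ]
[  0   0   0  -1 ]
det(A) = (-1)^1 * (-6) * (-2) * (-6) * (-1) = -72  (1 row swap -> sign -1)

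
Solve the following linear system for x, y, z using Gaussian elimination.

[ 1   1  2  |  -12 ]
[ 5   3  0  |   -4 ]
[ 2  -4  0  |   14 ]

Forward elimination on [A|b]:
R2 <- R2 - (5)*R1:  [   0   -2  -10   56 ]
R3 <- R3 - (2)*R1:  [  0  -6  -4  38 ]
R3 <- R3 - (3)*R2:  [    0     0    26  -130 ]
Row echelon form:
[ 1   1    2  |   -12 ]
[ 0  -2  -10  |    56 ]
[ 0   0   26  |  -130 ]
Back-substitution:
z = (-130) / 26 = -5
y = (56 - (-10)*(-5)) / -2 = -3
x = (-12 - (1)*(-3) - (2)*(-5)) / 1 = 1

(1, -3, -5)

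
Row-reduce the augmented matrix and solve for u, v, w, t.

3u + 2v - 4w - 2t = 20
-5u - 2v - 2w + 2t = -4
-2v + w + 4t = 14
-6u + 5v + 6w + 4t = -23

(4, 1, -4, 5)

Forward elimination on [A|b]:
R2 <- R2 - (-5/3)*R1:  [     0    4/3  -26/3   -4/3   88/3 ]
R4 <- R4 - (-2)*R1:  [  0   9  -2   0  17 ]
R3 <- R3 - (-3/2)*R2:  [   0    0  -12    2   58 ]
R4 <- R4 - (27/4)*R2:  [     0      0  113/2      9   -181 ]
R4 <- R4 - (-113/24)*R3:  [       0        0        0   221/12  1105/12 ]
Row echelon form:
[ 3    2     -4      -2  |       20 ]
[ 0  4/3  -26/3    -4/3  |     88/3 ]
[ 0    0    -12       2  |       58 ]
[ 0    0      0  221/12  |  1105/12 ]
Back-substitution:
t = (1105/12) / (221/12) = 5
w = (58 - (2)*(5)) / -12 = -4
v = (88/3 - (-26/3)*(-4) - (-4/3)*(5)) / (4/3) = 1
u = (20 - (2)*(1) - (-4)*(-4) - (-2)*(5)) / 3 = 4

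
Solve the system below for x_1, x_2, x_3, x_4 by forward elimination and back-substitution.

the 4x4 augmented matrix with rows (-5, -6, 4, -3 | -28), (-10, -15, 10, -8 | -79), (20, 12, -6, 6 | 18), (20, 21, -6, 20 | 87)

Forward elimination on [A|b]:
R2 <- R2 - (2)*R1:  [   0   -3    2   -2  -23 ]
R3 <- R3 - (-4)*R1:  [   0  -12   10   -6  -94 ]
R4 <- R4 - (-4)*R1:  [   0   -3   10    8  -25 ]
R3 <- R3 - (4)*R2:  [  0   0   2   2  -2 ]
R4 <- R4 - (1)*R2:  [  0   0   8  10  -2 ]
R4 <- R4 - (4)*R3:  [ 0  0  0  2  6 ]
Row echelon form:
[ -5  -6  4  -3  |  -28 ]
[  0  -3  2  -2  |  -23 ]
[  0   0  2   2  |   -2 ]
[  0   0  0   2  |    6 ]
Back-substitution:
x_4 = (6) / 2 = 3
x_3 = (-2 - (2)*(3)) / 2 = -4
x_2 = (-23 - (2)*(-4) - (-2)*(3)) / -3 = 3
x_1 = (-28 - (-6)*(3) - (4)*(-4) - (-3)*(3)) / -5 = -3

(-3, 3, -4, 3)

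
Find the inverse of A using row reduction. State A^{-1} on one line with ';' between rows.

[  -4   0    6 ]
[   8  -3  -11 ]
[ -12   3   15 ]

Gauss-Jordan on [A | I]:
R1 <- (1/-4)*R1:  [    1     0  -3/2  |  -1/4     0     0 ]
R2 <- R2 - (8)*R1:  [  0  -3   1  |   2   1   0 ]
R3 <- R3 - (-12)*R1:  [  0   3  -3  |  -3   0   1 ]
R2 <- (1/-3)*R2:  [    0     1  -1/3  |  -2/3  -1/3     0 ]
R3 <- R3 - (3)*R2:  [  0   0  -2  |  -1   1   1 ]
R3 <- (1/-2)*R3:  [    0     0     1  |   1/2  -1/2  -1/2 ]
R1 <- R1 - (-3/2)*R3:  [    1     0     0  |   1/2  -3/4  -3/4 ]
R2 <- R2 - (-1/3)*R3:  [    0     1     0  |  -1/2  -1/2  -1/6 ]
Right block of [I | A^{-1}] is the inverse:
[  1/2  -3/4  -3/4 ]
[ -1/2  -1/2  -1/6 ]
[  1/2  -1/2  -1/2 ]

inverse = [1/2 -3/4 -3/4; -1/2 -1/2 -1/6; 1/2 -1/2 -1/2]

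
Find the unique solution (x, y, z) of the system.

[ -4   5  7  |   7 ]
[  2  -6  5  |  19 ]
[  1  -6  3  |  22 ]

(-5, -4, 1)

Forward elimination on [A|b]:
R2 <- R2 - (-1/2)*R1:  [    0  -7/2  17/2  45/2 ]
R3 <- R3 - (-1/4)*R1:  [     0  -19/4   19/4   95/4 ]
R3 <- R3 - (19/14)*R2:  [      0       0  -95/14  -95/14 ]
Row echelon form:
[ -4     5       7  |       7 ]
[  0  -7/2    17/2  |    45/2 ]
[  0     0  -95/14  |  -95/14 ]
Back-substitution:
z = (-95/14) / (-95/14) = 1
y = (45/2 - (17/2)*(1)) / (-7/2) = -4
x = (7 - (5)*(-4) - (7)*(1)) / -4 = -5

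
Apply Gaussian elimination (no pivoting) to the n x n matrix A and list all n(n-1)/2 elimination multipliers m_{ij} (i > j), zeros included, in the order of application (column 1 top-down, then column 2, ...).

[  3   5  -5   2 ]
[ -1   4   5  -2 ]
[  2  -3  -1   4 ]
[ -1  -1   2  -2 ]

multipliers: -1/3, 2/3, -1/3, -19/17, 2/17, -1/103

Forward elimination:
R2 <- R2 - (-1/3)*R1:  [    0  17/3  10/3  -4/3 ]
R3 <- R3 - (2/3)*R1:  [     0  -19/3    7/3    8/3 ]
R4 <- R4 - (-1/3)*R1:  [    0   2/3   1/3  -4/3 ]
R3 <- R3 - (-19/17)*R2:  [      0       0  103/17   20/17 ]
R4 <- R4 - (2/17)*R2:  [      0       0   -1/17  -20/17 ]
R4 <- R4 - (-1/103)*R3:  [        0         0         0  -120/103 ]
Multipliers (in order of application): m_{21} = -1/3, m_{31} = 2/3, m_{41} = -1/3, m_{32} = -19/17, m_{42} = 2/17, m_{43} = -1/103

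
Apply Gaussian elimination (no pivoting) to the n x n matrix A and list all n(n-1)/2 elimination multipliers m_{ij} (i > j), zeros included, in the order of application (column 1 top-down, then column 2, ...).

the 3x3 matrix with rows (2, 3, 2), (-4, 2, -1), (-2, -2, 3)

multipliers: -2, -1, 1/8

Forward elimination:
R2 <- R2 - (-2)*R1:  [ 0  8  3 ]
R3 <- R3 - (-1)*R1:  [ 0  1  5 ]
R3 <- R3 - (1/8)*R2:  [    0     0  37/8 ]
Multipliers (in order of application): m_{21} = -2, m_{31} = -1, m_{32} = 1/8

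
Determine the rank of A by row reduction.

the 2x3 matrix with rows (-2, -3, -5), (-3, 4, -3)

rank(A) = 2

Row reduction:
R2 <- R2 - (3/2)*R1:  [    0  17/2   9/2 ]
Row echelon form:
[ -2    -3   -5 ]
[  0  17/2  9/2 ]
Nonzero rows / pivot columns: 2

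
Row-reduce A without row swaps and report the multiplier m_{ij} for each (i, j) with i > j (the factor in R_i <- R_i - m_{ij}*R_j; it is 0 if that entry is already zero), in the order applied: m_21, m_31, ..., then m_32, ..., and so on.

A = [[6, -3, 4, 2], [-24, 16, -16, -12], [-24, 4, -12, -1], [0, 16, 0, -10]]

multipliers: -4, -4, 0, -2, 4, 0

Forward elimination:
R2 <- R2 - (-4)*R1:  [  0   4   0  -4 ]
R3 <- R3 - (-4)*R1:  [  0  -8   4   7 ]
R4: entry in column 1 is already 0 -> m_{41} = 0 (no row operation needed)
R3 <- R3 - (-2)*R2:  [  0   0   4  -1 ]
R4 <- R4 - (4)*R2:  [ 0  0  0  6 ]
R4: entry in column 3 is already 0 -> m_{43} = 0 (no row operation needed)
Multipliers (in order of application): m_{21} = -4, m_{31} = -4, m_{41} = 0, m_{32} = -2, m_{42} = 4, m_{43} = 0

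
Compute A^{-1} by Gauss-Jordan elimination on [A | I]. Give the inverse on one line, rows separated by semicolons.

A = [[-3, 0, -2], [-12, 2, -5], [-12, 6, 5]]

inverse = [-5/3 1/2 -1/6; -5 13/8 -3/8; 2 -3/4 1/4]

Gauss-Jordan on [A | I]:
R1 <- (1/-3)*R1:  [    1     0   2/3  |  -1/3     0     0 ]
R2 <- R2 - (-12)*R1:  [  0   2   3  |  -4   1   0 ]
R3 <- R3 - (-12)*R1:  [  0   6  13  |  -4   0   1 ]
R2 <- (1/2)*R2:  [   0    1  3/2  |   -2  1/2    0 ]
R3 <- R3 - (6)*R2:  [  0   0   4  |   8  -3   1 ]
R3 <- (1/4)*R3:  [    0     0     1  |     2  -3/4   1/4 ]
R1 <- R1 - (2/3)*R3:  [    1     0     0  |  -5/3   1/2  -1/6 ]
R2 <- R2 - (3/2)*R3:  [    0     1     0  |    -5  13/8  -3/8 ]
Right block of [I | A^{-1}] is the inverse:
[ -5/3   1/2  -1/6 ]
[   -5  13/8  -3/8 ]
[    2  -3/4   1/4 ]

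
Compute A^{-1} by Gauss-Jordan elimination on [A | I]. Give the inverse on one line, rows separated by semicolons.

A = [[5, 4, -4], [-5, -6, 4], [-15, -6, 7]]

Gauss-Jordan on [A | I]:
R1 <- (1/5)*R1:  [    1   4/5  -4/5  |   1/5     0     0 ]
R2 <- R2 - (-5)*R1:  [  0  -2   0  |   1   1   0 ]
R3 <- R3 - (-15)*R1:  [  0   6  -5  |   3   0   1 ]
R2 <- (1/-2)*R2:  [    0     1     0  |  -1/2  -1/2     0 ]
R1 <- R1 - (4/5)*R2:  [    1     0  -4/5  |   3/5   2/5     0 ]
R3 <- R3 - (6)*R2:  [  0   0  -5  |   6   3   1 ]
R3 <- (1/-5)*R3:  [    0     0     1  |  -6/5  -3/5  -1/5 ]
R1 <- R1 - (-4/5)*R3:  [     1      0      0  |  -9/25  -2/25  -4/25 ]
Right block of [I | A^{-1}] is the inverse:
[ -9/25  -2/25  -4/25 ]
[  -1/2   -1/2      0 ]
[  -6/5   -3/5   -1/5 ]

inverse = [-9/25 -2/25 -4/25; -1/2 -1/2 0; -6/5 -3/5 -1/5]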